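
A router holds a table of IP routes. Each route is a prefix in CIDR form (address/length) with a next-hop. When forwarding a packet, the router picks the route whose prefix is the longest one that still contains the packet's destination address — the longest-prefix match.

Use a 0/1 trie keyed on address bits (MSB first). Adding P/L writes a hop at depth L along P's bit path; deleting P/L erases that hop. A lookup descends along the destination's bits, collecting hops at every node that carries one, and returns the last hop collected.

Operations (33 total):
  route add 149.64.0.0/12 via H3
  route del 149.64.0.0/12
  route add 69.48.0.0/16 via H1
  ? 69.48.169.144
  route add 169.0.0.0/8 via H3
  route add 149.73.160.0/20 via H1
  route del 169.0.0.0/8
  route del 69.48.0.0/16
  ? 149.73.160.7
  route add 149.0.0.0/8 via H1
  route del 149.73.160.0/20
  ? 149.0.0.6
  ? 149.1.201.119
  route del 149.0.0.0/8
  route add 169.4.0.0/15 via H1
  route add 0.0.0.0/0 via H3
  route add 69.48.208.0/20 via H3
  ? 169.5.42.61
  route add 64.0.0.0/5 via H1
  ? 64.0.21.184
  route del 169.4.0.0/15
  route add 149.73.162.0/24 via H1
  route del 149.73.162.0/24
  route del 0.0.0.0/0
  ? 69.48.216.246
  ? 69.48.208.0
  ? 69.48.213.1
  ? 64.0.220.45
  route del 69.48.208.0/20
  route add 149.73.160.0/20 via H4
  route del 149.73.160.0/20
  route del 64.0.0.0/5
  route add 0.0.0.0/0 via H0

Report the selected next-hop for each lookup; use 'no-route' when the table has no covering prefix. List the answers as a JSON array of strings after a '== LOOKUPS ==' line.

Apply in order:
  + 149.64.0.0/12 (H3) depth=12
  del 149.64.0.0/12 (clear depth 12)
  + 69.48.0.0/16 (H1) depth=16
  Q 69.48.169.144: descend 0100010100110000 ; hops seen [H1] ; pick H1
  + 169.0.0.0/8 (H3) depth=8
  + 149.73.160.0/20 (H1) depth=20
  del 169.0.0.0/8 (clear depth 8)
  del 69.48.0.0/16 (clear depth 16)
  Q 149.73.160.7: descend 10010101010010011010 ; hops seen [H1] ; pick H1
  + 149.0.0.0/8 (H1) depth=8
  del 149.73.160.0/20 (clear depth 20)
  Q 149.0.0.6: descend 100101010 ; hops seen [H1] ; pick H1
  Q 149.1.201.119: descend 100101010 ; hops seen [H1] ; pick H1
  del 149.0.0.0/8 (clear depth 8)
  + 169.4.0.0/15 (H1) depth=15
  + 0.0.0.0/0 (H3) depth=0
  + 69.48.208.0/20 (H3) depth=20
  Q 169.5.42.61: descend 101010010000010 ; hops seen [H3,H1] ; pick H1
  + 64.0.0.0/5 (H1) depth=5
  Q 64.0.21.184: descend 01000 ; hops seen [H3,H1] ; pick H1
  del 169.4.0.0/15 (clear depth 15)
  + 149.73.162.0/24 (H1) depth=24
  del 149.73.162.0/24 (clear depth 24)
  del 0.0.0.0/0 (clear depth 0)
  Q 69.48.216.246: descend 01000101001100001101 ; hops seen [H1,H3] ; pick H3
  Q 69.48.208.0: descend 01000101001100001101 ; hops seen [H1,H3] ; pick H3
  Q 69.48.213.1: descend 01000101001100001101 ; hops seen [H1,H3] ; pick H3
  Q 64.0.220.45: descend 01000 ; hops seen [H1] ; pick H1
  del 69.48.208.0/20 (clear depth 20)
  + 149.73.160.0/20 (H4) depth=20
  del 149.73.160.0/20 (clear depth 20)
  del 64.0.0.0/5 (clear depth 5)
  + 0.0.0.0/0 (H0) depth=0

== LOOKUPS ==
["H1","H1","H1","H1","H1","H1","H3","H3","H3","H1"]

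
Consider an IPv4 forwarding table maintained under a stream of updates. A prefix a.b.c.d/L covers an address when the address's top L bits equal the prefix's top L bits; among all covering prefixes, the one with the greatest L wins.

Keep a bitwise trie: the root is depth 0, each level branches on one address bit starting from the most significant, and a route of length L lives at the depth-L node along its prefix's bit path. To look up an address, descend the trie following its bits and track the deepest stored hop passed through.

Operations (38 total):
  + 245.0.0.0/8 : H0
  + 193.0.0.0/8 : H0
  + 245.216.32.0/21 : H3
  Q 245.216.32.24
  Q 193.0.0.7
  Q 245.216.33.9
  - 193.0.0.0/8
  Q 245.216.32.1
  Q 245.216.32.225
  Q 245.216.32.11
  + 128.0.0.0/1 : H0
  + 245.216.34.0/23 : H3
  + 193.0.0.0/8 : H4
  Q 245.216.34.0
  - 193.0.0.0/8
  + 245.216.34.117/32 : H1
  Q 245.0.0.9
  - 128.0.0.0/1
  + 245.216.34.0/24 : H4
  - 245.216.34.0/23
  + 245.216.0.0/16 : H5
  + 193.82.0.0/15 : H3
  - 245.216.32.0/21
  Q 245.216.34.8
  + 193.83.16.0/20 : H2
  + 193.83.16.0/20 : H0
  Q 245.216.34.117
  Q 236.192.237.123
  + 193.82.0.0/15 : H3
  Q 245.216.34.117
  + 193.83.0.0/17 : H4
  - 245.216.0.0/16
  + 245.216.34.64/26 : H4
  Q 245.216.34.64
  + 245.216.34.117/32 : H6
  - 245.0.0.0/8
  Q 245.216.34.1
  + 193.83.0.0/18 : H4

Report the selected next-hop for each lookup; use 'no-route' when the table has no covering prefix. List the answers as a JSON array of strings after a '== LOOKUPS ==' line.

Trace:
  add 245.0.0.0/8 -> H0 at depth 8
  add 193.0.0.0/8 -> H0 at depth 8
  add 245.216.32.0/21 -> H3 at depth 21
  lookup 245.216.32.24: bits 111101011101100000100 walk d0:-→d1:-→d2:-→d3:-→d4:-→d5:-→d6:-→d7:-→d8:H0→d9:-→d10:-→d11:-→d12:-→d13:-→d14:-→d15:-→d16:-→d17:-→d18:-→d19:-→d20:-→d21:H3 -> H3
  lookup 193.0.0.7: bits 11000001 walk d0:-→d1:-→d2:-→d3:-→d4:-→d5:-→d6:-→d7:-→d8:H0 -> H0
  lookup 245.216.33.9: bits 111101011101100000100 walk d0:-→d1:-→d2:-→d3:-→d4:-→d5:-→d6:-→d7:-→d8:H0→d9:-→d10:-→d11:-→d12:-→d13:-→d14:-→d15:-→d16:-→d17:-→d18:-→d19:-→d20:-→d21:H3 -> H3
  del 193.0.0.0/8 (clear depth 8)
  lookup 245.216.32.1: bits 111101011101100000100 walk d0:-→d1:-→d2:-→d3:-→d4:-→d5:-→d6:-→d7:-→d8:H0→d9:-→d10:-→d11:-→d12:-→d13:-→d14:-→d15:-→d16:-→d17:-→d18:-→d19:-→d20:-→d21:H3 -> H3
  lookup 245.216.32.225: bits 111101011101100000100 walk d0:-→d1:-→d2:-→d3:-→d4:-→d5:-→d6:-→d7:-→d8:H0→d9:-→d10:-→d11:-→d12:-→d13:-→d14:-→d15:-→d16:-→d17:-→d18:-→d19:-→d20:-→d21:H3 -> H3
  lookup 245.216.32.11: bits 111101011101100000100 walk d0:-→d1:-→d2:-→d3:-→d4:-→d5:-→d6:-→d7:-→d8:H0→d9:-→d10:-→d11:-→d12:-→d13:-→d14:-→d15:-→d16:-→d17:-→d18:-→d19:-→d20:-→d21:H3 -> H3
  add 128.0.0.0/1 -> H0 at depth 1
  add 245.216.34.0/23 -> H3 at depth 23
  add 193.0.0.0/8 -> H4 at depth 8
  lookup 245.216.34.0: bits 11110101110110000010001 walk d0:-→d1:H0→d2:-→d3:-→d4:-→d5:-→d6:-→d7:-→d8:H0→d9:-→d10:-→d11:-→d12:-→d13:-→d14:-→d15:-→d16:-→d17:-→d18:-→d19:-→d20:-→d21:H3→d22:-→d23:H3 -> H3
  del 193.0.0.0/8 (clear depth 8)
  add 245.216.34.117/32 -> H1 at depth 32
  lookup 245.0.0.9: bits 11110101 walk d0:-→d1:H0→d2:-→d3:-→d4:-→d5:-→d6:-→d7:-→d8:H0 -> H0
  del 128.0.0.0/1 (clear depth 1)
  add 245.216.34.0/24 -> H4 at depth 24
  del 245.216.34.0/23 (clear depth 23)
  add 245.216.0.0/16 -> H5 at depth 16
  add 193.82.0.0/15 -> H3 at depth 15
  del 245.216.32.0/21 (clear depth 21)
  lookup 245.216.34.8: bits 1111010111011000001000100 walk d0:-→d1:-→d2:-→d3:-→d4:-→d5:-→d6:-→d7:-→d8:H0→d9:-→d10:-→d11:-→d12:-→d13:-→d14:-→d15:-→d16:H5→d17:-→d18:-→d19:-→d20:-→d21:-→d22:-→d23:-→d24:H4→d25:- -> H4
  add 193.83.16.0/20 -> H2 at depth 20
  add 193.83.16.0/20 -> H0 at depth 20
  lookup 245.216.34.117: bits 11110101110110000010001001110101 walk d0:-→d1:-→d2:-→d3:-→d4:-→d5:-→d6:-→d7:-→d8:H0→d9:-→d10:-→d11:-→d12:-→d13:-→d14:-→d15:-→d16:H5→d17:-→d18:-→d19:-→d20:-→d21:-→d22:-→d23:-→d24:H4→d25:-→d26:-→d27:-→d28:-→d29:-→d30:-→d31:-→d32:H1 -> H1
  lookup 236.192.237.123: bits 111 walk d0:-→d1:-→d2:-→d3:- -> no-route
  add 193.82.0.0/15 -> H3 at depth 15
  lookup 245.216.34.117: bits 11110101110110000010001001110101 walk d0:-→d1:-→d2:-→d3:-→d4:-→d5:-→d6:-→d7:-→d8:H0→d9:-→d10:-→d11:-→d12:-→d13:-→d14:-→d15:-→d16:H5→d17:-→d18:-→d19:-→d20:-→d21:-→d22:-→d23:-→d24:H4→d25:-→d26:-→d27:-→d28:-→d29:-→d30:-→d31:-→d32:H1 -> H1
  add 193.83.0.0/17 -> H4 at depth 17
  del 245.216.0.0/16 (clear depth 16)
  add 245.216.34.64/26 -> H4 at depth 26
  lookup 245.216.34.64: bits 11110101110110000010001001 walk d0:-→d1:-→d2:-→d3:-→d4:-→d5:-→d6:-→d7:-→d8:H0→d9:-→d10:-→d11:-→d12:-→d13:-→d14:-→d15:-→d16:-→d17:-→d18:-→d19:-→d20:-→d21:-→d22:-→d23:-→d24:H4→d25:-→d26:H4 -> H4
  add 245.216.34.117/32 -> H6 at depth 32
  del 245.0.0.0/8 (clear depth 8)
  lookup 245.216.34.1: bits 1111010111011000001000100 walk d0:-→d1:-→d2:-→d3:-→d4:-→d5:-→d6:-→d7:-→d8:-→d9:-→d10:-→d11:-→d12:-→d13:-→d14:-→d15:-→d16:-→d17:-→d18:-→d19:-→d20:-→d21:-→d22:-→d23:-→d24:H4→d25:- -> H4
  add 193.83.0.0/18 -> H4 at depth 18

== LOOKUPS ==
["H3","H0","H3","H3","H3","H3","H3","H0","H4","H1","no-route","H1","H4","H4"]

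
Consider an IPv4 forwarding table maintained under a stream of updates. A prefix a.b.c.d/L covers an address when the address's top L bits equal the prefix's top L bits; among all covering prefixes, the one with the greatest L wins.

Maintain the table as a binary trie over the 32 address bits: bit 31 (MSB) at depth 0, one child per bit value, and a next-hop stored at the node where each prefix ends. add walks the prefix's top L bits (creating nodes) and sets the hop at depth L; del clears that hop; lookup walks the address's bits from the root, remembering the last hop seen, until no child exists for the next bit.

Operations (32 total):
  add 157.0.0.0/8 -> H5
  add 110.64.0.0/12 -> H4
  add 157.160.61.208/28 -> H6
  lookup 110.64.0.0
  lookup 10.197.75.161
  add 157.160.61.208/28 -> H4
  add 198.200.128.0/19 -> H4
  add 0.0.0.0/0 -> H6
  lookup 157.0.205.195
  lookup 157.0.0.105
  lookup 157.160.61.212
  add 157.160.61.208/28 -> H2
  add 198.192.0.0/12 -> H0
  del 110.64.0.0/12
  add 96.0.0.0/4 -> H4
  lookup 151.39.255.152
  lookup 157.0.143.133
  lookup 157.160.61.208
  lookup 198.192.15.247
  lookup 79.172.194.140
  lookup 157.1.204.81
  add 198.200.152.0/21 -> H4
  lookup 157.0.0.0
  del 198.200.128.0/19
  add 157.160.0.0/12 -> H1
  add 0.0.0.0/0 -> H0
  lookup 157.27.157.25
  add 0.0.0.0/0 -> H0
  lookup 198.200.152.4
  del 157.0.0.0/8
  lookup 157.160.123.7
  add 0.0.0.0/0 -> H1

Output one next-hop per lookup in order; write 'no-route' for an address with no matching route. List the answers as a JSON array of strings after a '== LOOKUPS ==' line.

Trace:
  add 157.0.0.0/8 -> H5 at depth 8
  add 110.64.0.0/12 -> H4 at depth 12
  add 157.160.61.208/28 -> H6 at depth 28
  lookup 110.64.0.0: bits 011011100100 walk d0:-→d1:-→d2:-→d3:-→d4:-→d5:-→d6:-→d7:-→d8:-→d9:-→d10:-→d11:-→d12:H4 -> H4
  lookup 10.197.75.161: bits 0 walk d0:-→d1:- -> no-route
  add 157.160.61.208/28 -> H4 at depth 28
  add 198.200.128.0/19 -> H4 at depth 19
  add 0.0.0.0/0 -> H6 at depth 0
  lookup 157.0.205.195: bits 10011101 walk d0:H6→d1:-→d2:-→d3:-→d4:-→d5:-→d6:-→d7:-→d8:H5 -> H5
  lookup 157.0.0.105: bits 10011101 walk d0:H6→d1:-→d2:-→d3:-→d4:-→d5:-→d6:-→d7:-→d8:H5 -> H5
  lookup 157.160.61.212: bits 1001110110100000001111011101 walk d0:H6→d1:-→d2:-→d3:-→d4:-→d5:-→d6:-→d7:-→d8:H5→d9:-→d10:-→d11:-→d12:-→d13:-→d14:-→d15:-→d16:-→d17:-→d18:-→d19:-→d20:-→d21:-→d22:-→d23:-→d24:-→d25:-→d26:-→d27:-→d28:H4 -> H4
  add 157.160.61.208/28 -> H2 at depth 28
  add 198.192.0.0/12 -> H0 at depth 12
  del 110.64.0.0/12 (clear depth 12)
  add 96.0.0.0/4 -> H4 at depth 4
  lookup 151.39.255.152: bits 1001 walk d0:H6→d1:-→d2:-→d3:-→d4:- -> H6
  lookup 157.0.143.133: bits 10011101 walk d0:H6→d1:-→d2:-→d3:-→d4:-→d5:-→d6:-→d7:-→d8:H5 -> H5
  lookup 157.160.61.208: bits 1001110110100000001111011101 walk d0:H6→d1:-→d2:-→d3:-→d4:-→d5:-→d6:-→d7:-→d8:H5→d9:-→d10:-→d11:-→d12:-→d13:-→d14:-→d15:-→d16:-→d17:-→d18:-→d19:-→d20:-→d21:-→d22:-→d23:-→d24:-→d25:-→d26:-→d27:-→d28:H2 -> H2
  lookup 198.192.15.247: bits 110001101100 walk d0:H6→d1:-→d2:-→d3:-→d4:-→d5:-→d6:-→d7:-→d8:-→d9:-→d10:-→d11:-→d12:H0 -> H0
  lookup 79.172.194.140: bits 01 walk d0:H6→d1:-→d2:- -> H6
  lookup 157.1.204.81: bits 10011101 walk d0:H6→d1:-→d2:-→d3:-→d4:-→d5:-→d6:-→d7:-→d8:H5 -> H5
  add 198.200.152.0/21 -> H4 at depth 21
  lookup 157.0.0.0: bits 10011101 walk d0:H6→d1:-→d2:-→d3:-→d4:-→d5:-→d6:-→d7:-→d8:H5 -> H5
  del 198.200.128.0/19 (clear depth 19)
  add 157.160.0.0/12 -> H1 at depth 12
  add 0.0.0.0/0 -> H0 at depth 0
  lookup 157.27.157.25: bits 10011101 walk d0:H0→d1:-→d2:-→d3:-→d4:-→d5:-→d6:-→d7:-→d8:H5 -> H5
  add 0.0.0.0/0 -> H0 at depth 0
  lookup 198.200.152.4: bits 110001101100100010011 walk d0:H0→d1:-→d2:-→d3:-→d4:-→d5:-→d6:-→d7:-→d8:-→d9:-→d10:-→d11:-→d12:H0→d13:-→d14:-→d15:-→d16:-→d17:-→d18:-→d19:-→d20:-→d21:H4 -> H4
  del 157.0.0.0/8 (clear depth 8)
  lookup 157.160.123.7: bits 10011101101000000 walk d0:H0→d1:-→d2:-→d3:-→d4:-→d5:-→d6:-→d7:-→d8:-→d9:-→d10:-→d11:-→d12:H1→d13:-→d14:-→d15:-→d16:-→d17:- -> H1
  add 0.0.0.0/0 -> H1 at depth 0

== LOOKUPS ==
["H4","no-route","H5","H5","H4","H6","H5","H2","H0","H6","H5","H5","H5","H4","H1"]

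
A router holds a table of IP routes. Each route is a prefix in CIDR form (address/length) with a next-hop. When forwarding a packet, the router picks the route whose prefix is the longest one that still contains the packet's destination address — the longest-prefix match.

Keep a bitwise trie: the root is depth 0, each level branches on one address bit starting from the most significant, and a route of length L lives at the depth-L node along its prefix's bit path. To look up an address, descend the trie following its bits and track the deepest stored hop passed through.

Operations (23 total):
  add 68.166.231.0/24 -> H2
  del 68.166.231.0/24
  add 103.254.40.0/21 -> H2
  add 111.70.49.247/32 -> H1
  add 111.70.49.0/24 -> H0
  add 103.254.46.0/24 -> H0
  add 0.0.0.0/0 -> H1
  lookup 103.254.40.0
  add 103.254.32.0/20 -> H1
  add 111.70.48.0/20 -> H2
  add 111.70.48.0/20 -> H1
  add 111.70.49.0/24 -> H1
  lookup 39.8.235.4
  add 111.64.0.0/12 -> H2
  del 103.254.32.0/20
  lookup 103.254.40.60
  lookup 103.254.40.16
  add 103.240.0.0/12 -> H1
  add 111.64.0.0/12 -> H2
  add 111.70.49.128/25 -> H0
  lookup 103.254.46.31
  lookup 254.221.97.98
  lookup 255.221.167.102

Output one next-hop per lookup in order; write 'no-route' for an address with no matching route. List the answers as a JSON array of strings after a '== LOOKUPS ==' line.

Trace:
  add 68.166.231.0/24 -> H2 at depth 24
  del 68.166.231.0/24 (clear depth 24)
  add 103.254.40.0/21 -> H2 at depth 21
  add 111.70.49.247/32 -> H1 at depth 32
  add 111.70.49.0/24 -> H0 at depth 24
  add 103.254.46.0/24 -> H0 at depth 24
  add 0.0.0.0/0 -> H1 at depth 0
  ? 103.254.40.0  path d0:H1→d1:-→d2:-→d3:-→d4:-→d5:-→d6:-→d7:-→d8:-→d9:-→d10:-→d11:-→d12:-→d13:-→d14:-→d15:-→d16:-→d17:-→d18:-→d19:-→d20:-→d21:H2  best=H2
  add 103.254.32.0/20 -> H1 at depth 20
  add 111.70.48.0/20 -> H2 at depth 20
  add 111.70.48.0/20 -> H1 at depth 20
  add 111.70.49.0/24 -> H1 at depth 24
  ? 39.8.235.4  path d0:H1→d1:-  best=H1
  add 111.64.0.0/12 -> H2 at depth 12
  del 103.254.32.0/20 (clear depth 20)
  ? 103.254.40.60  path d0:H1→d1:-→d2:-→d3:-→d4:-→d5:-→d6:-→d7:-→d8:-→d9:-→d10:-→d11:-→d12:-→d13:-→d14:-→d15:-→d16:-→d17:-→d18:-→d19:-→d20:-→d21:H2  best=H2
  ? 103.254.40.16  path d0:H1→d1:-→d2:-→d3:-→d4:-→d5:-→d6:-→d7:-→d8:-→d9:-→d10:-→d11:-→d12:-→d13:-→d14:-→d15:-→d16:-→d17:-→d18:-→d19:-→d20:-→d21:H2  best=H2
  add 103.240.0.0/12 -> H1 at depth 12
  add 111.64.0.0/12 -> H2 at depth 12
  add 111.70.49.128/25 -> H0 at depth 25
  ? 103.254.46.31  path d0:H1→d1:-→d2:-→d3:-→d4:-→d5:-→d6:-→d7:-→d8:-→d9:-→d10:-→d11:-→d12:H1→d13:-→d14:-→d15:-→d16:-→d17:-→d18:-→d19:-→d20:-→d21:H2→d22:-→d23:-→d24:H0  best=H0
  ? 254.221.97.98  path d0:H1  best=H1
  ? 255.221.167.102  path d0:H1  best=H1

== LOOKUPS ==
["H2","H1","H2","H2","H0","H1","H1"]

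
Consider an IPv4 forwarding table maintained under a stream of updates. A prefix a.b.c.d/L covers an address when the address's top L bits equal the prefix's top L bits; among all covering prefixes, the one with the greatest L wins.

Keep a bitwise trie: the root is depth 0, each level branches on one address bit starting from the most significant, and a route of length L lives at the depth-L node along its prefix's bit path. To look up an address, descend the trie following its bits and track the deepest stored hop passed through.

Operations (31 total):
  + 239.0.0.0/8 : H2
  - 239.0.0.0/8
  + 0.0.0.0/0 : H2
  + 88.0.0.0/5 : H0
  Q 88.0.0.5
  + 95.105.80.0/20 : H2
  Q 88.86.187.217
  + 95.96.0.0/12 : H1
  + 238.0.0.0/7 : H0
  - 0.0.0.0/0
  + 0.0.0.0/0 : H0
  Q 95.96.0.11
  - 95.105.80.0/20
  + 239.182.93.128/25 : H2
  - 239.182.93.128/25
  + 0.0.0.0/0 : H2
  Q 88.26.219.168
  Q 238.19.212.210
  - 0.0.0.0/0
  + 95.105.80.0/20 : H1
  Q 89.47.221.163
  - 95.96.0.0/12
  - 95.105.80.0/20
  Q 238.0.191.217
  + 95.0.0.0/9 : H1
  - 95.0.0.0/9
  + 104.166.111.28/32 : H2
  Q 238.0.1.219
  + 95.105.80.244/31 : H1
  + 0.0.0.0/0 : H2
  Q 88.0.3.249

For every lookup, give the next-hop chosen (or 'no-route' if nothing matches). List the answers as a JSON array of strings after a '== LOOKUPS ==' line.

Trace:
  + 239.0.0.0/8 (H2) depth=8
  - 239.0.0.0/8 clear@8
  + 0.0.0.0/0 (H2) depth=0
  + 88.0.0.0/5 (H0) depth=5
  Q 88.0.0.5: descend 01011 ; hops seen [H2,H0] ; pick H0
  + 95.105.80.0/20 (H2) depth=20
  Q 88.86.187.217: descend 01011 ; hops seen [H2,H0] ; pick H0
  + 95.96.0.0/12 (H1) depth=12
  + 238.0.0.0/7 (H0) depth=7
  - 0.0.0.0/0 clear@0
  + 0.0.0.0/0 (H0) depth=0
  Q 95.96.0.11: descend 010111110110 ; hops seen [H0,H0,H1] ; pick H1
  - 95.105.80.0/20 clear@20
  + 239.182.93.128/25 (H2) depth=25
  - 239.182.93.128/25 clear@25
  + 0.0.0.0/0 (H2) depth=0
  Q 88.26.219.168: descend 01011 ; hops seen [H2,H0] ; pick H0
  Q 238.19.212.210: descend 1110111 ; hops seen [H2,H0] ; pick H0
  - 0.0.0.0/0 clear@0
  + 95.105.80.0/20 (H1) depth=20
  Q 89.47.221.163: descend 01011 ; hops seen [H0] ; pick H0
  - 95.96.0.0/12 clear@12
  - 95.105.80.0/20 clear@20
  Q 238.0.191.217: descend 1110111 ; hops seen [H0] ; pick H0
  + 95.0.0.0/9 (H1) depth=9
  - 95.0.0.0/9 clear@9
  + 104.166.111.28/32 (H2) depth=32
  Q 238.0.1.219: descend 1110111 ; hops seen [H0] ; pick H0
  + 95.105.80.244/31 (H1) depth=31
  + 0.0.0.0/0 (H2) depth=0
  Q 88.0.3.249: descend 01011 ; hops seen [H2,H0] ; pick H0

== LOOKUPS ==
["H0","H0","H1","H0","H0","H0","H0","H0","H0"]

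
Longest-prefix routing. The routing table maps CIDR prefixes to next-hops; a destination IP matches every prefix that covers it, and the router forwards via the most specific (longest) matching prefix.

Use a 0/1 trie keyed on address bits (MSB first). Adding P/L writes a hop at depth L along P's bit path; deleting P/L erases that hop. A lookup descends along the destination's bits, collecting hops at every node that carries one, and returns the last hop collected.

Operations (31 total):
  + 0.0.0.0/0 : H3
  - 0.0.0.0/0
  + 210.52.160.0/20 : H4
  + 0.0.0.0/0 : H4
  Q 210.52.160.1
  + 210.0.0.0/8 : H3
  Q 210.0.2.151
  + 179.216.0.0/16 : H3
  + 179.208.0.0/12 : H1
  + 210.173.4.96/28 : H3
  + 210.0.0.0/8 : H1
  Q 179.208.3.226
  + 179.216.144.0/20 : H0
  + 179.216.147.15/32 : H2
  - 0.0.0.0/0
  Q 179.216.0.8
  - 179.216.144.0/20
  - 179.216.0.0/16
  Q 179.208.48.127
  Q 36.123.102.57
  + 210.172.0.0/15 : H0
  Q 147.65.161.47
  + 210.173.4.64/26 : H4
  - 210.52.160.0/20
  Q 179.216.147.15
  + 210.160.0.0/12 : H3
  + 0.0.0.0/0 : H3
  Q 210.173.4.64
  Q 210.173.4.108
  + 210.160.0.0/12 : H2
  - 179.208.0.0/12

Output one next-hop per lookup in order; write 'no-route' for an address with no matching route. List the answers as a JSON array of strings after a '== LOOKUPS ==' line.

Trace:
  add 0.0.0.0/0 -> H3 at depth 0
  del 0.0.0.0/0 (clear depth 0)
  add 210.52.160.0/20 -> H4 at depth 20
  add 0.0.0.0/0 -> H4 at depth 0
  Q 210.52.160.1: descend 11010010001101001010 ; hops seen [H4,H4] ; pick H4
  add 210.0.0.0/8 -> H3 at depth 8
  Q 210.0.2.151: descend 1101001000 ; hops seen [H4,H3] ; pick H3
  add 179.216.0.0/16 -> H3 at depth 16
  add 179.208.0.0/12 -> H1 at depth 12
  add 210.173.4.96/28 -> H3 at depth 28
  add 210.0.0.0/8 -> H1 at depth 8
  Q 179.208.3.226: descend 101100111101 ; hops seen [H4,H1] ; pick H1
  add 179.216.144.0/20 -> H0 at depth 20
  add 179.216.147.15/32 -> H2 at depth 32
  del 0.0.0.0/0 (clear depth 0)
  Q 179.216.0.8: descend 1011001111011000 ; hops seen [H1,H3] ; pick H3
  del 179.216.144.0/20 (clear depth 20)
  del 179.216.0.0/16 (clear depth 16)
  Q 179.208.48.127: descend 101100111101 ; hops seen [H1] ; pick H1
  Q 36.123.102.57: descend ε ; hops seen [∅] ; pick no-route
  add 210.172.0.0/15 -> H0 at depth 15
  Q 147.65.161.47: descend 10 ; hops seen [∅] ; pick no-route
  add 210.173.4.64/26 -> H4 at depth 26
  del 210.52.160.0/20 (clear depth 20)
  Q 179.216.147.15: descend 10110011110110001001001100001111 ; hops seen [H1,H2] ; pick H2
  add 210.160.0.0/12 -> H3 at depth 12
  add 0.0.0.0/0 -> H3 at depth 0
  Q 210.173.4.64: descend 11010010101011010000010001 ; hops seen [H3,H1,H3,H0,H4] ; pick H4
  Q 210.173.4.108: descend 1101001010101101000001000110 ; hops seen [H3,H1,H3,H0,H4,H3] ; pick H3
  add 210.160.0.0/12 -> H2 at depth 12
  del 179.208.0.0/12 (clear depth 12)

== LOOKUPS ==
["H4","H3","H1","H3","H1","no-route","no-route","H2","H4","H3"]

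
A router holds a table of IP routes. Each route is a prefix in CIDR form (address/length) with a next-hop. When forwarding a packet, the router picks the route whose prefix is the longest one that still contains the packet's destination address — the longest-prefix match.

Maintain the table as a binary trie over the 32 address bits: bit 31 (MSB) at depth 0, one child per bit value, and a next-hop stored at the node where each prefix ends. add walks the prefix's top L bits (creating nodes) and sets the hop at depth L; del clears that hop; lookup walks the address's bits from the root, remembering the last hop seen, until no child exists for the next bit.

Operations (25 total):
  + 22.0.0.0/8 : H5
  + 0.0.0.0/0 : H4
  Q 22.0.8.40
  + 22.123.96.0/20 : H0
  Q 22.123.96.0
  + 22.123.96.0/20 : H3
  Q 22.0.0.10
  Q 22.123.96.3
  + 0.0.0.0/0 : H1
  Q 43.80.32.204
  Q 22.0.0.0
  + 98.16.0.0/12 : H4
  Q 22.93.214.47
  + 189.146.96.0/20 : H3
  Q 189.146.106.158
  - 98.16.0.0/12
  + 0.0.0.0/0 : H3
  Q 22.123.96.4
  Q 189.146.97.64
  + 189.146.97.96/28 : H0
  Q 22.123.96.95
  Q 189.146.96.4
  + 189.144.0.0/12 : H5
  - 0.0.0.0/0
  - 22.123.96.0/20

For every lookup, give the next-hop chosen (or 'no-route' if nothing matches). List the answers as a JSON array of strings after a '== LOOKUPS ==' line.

Process each operation:
  add 22.0.0.0/8 -> H5 at depth 8
  add 0.0.0.0/0 -> H4 at depth 0
  ? 22.0.8.40  path d0:H4→d1:-→d2:-→d3:-→d4:-→d5:-→d6:-→d7:-→d8:H5  best=H5
  add 22.123.96.0/20 -> H0 at depth 20
  ? 22.123.96.0  path d0:H4→d1:-→d2:-→d3:-→d4:-→d5:-→d6:-→d7:-→d8:H5→d9:-→d10:-→d11:-→d12:-→d13:-→d14:-→d15:-→d16:-→d17:-→d18:-→d19:-→d20:H0  best=H0
  add 22.123.96.0/20 -> H3 at depth 20
  ? 22.0.0.10  path d0:H4→d1:-→d2:-→d3:-→d4:-→d5:-→d6:-→d7:-→d8:H5→d9:-  best=H5
  ? 22.123.96.3  path d0:H4→d1:-→d2:-→d3:-→d4:-→d5:-→d6:-→d7:-→d8:H5→d9:-→d10:-→d11:-→d12:-→d13:-→d14:-→d15:-→d16:-→d17:-→d18:-→d19:-→d20:H3  best=H3
  add 0.0.0.0/0 -> H1 at depth 0
  ? 43.80.32.204  path d0:H1→d1:-→d2:-  best=H1
  ? 22.0.0.0  path d0:H1→d1:-→d2:-→d3:-→d4:-→d5:-→d6:-→d7:-→d8:H5→d9:-  best=H5
  add 98.16.0.0/12 -> H4 at depth 12
  ? 22.93.214.47  path d0:H1→d1:-→d2:-→d3:-→d4:-→d5:-→d6:-→d7:-→d8:H5→d9:-→d10:-  best=H5
  add 189.146.96.0/20 -> H3 at depth 20
  ? 189.146.106.158  path d0:H1→d1:-→d2:-→d3:-→d4:-→d5:-→d6:-→d7:-→d8:-→d9:-→d10:-→d11:-→d12:-→d13:-→d14:-→d15:-→d16:-→d17:-→d18:-→d19:-→d20:H3  best=H3
  - 98.16.0.0/12 clear@12
  add 0.0.0.0/0 -> H3 at depth 0
  ? 22.123.96.4  path d0:H3→d1:-→d2:-→d3:-→d4:-→d5:-→d6:-→d7:-→d8:H5→d9:-→d10:-→d11:-→d12:-→d13:-→d14:-→d15:-→d16:-→d17:-→d18:-→d19:-→d20:H3  best=H3
  ? 189.146.97.64  path d0:H3→d1:-→d2:-→d3:-→d4:-→d5:-→d6:-→d7:-→d8:-→d9:-→d10:-→d11:-→d12:-→d13:-→d14:-→d15:-→d16:-→d17:-→d18:-→d19:-→d20:H3  best=H3
  add 189.146.97.96/28 -> H0 at depth 28
  ? 22.123.96.95  path d0:H3→d1:-→d2:-→d3:-→d4:-→d5:-→d6:-→d7:-→d8:H5→d9:-→d10:-→d11:-→d12:-→d13:-→d14:-→d15:-→d16:-→d17:-→d18:-→d19:-→d20:H3  best=H3
  ? 189.146.96.4  path d0:H3→d1:-→d2:-→d3:-→d4:-→d5:-→d6:-→d7:-→d8:-→d9:-→d10:-→d11:-→d12:-→d13:-→d14:-→d15:-→d16:-→d17:-→d18:-→d19:-→d20:H3→d21:-→d22:-→d23:-  best=H3
  add 189.144.0.0/12 -> H5 at depth 12
  - 0.0.0.0/0 clear@0
  - 22.123.96.0/20 clear@20

== LOOKUPS ==
["H5","H0","H5","H3","H1","H5","H5","H3","H3","H3","H3","H3"]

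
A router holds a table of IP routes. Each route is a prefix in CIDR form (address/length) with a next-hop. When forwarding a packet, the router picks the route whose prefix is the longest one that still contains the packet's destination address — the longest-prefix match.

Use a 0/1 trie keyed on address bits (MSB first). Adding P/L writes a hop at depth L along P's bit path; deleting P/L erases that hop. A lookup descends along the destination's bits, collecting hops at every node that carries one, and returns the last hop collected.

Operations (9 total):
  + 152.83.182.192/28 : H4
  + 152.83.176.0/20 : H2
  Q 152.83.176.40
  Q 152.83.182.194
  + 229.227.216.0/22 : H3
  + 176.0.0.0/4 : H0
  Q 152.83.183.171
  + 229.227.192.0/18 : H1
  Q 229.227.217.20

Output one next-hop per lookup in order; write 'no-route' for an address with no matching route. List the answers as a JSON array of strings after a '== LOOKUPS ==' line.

Process each operation:
  add 152.83.182.192/28 -> H4 at depth 28
  add 152.83.176.0/20 -> H2 at depth 20
  lookup 152.83.176.40: bits 100110000101001110110 walk d0:-→d1:-→d2:-→d3:-→d4:-→d5:-→d6:-→d7:-→d8:-→d9:-→d10:-→d11:-→d12:-→d13:-→d14:-→d15:-→d16:-→d17:-→d18:-→d19:-→d20:H2→d21:- -> H2
  lookup 152.83.182.194: bits 1001100001010011101101101100 walk d0:-→d1:-→d2:-→d3:-→d4:-→d5:-→d6:-→d7:-→d8:-→d9:-→d10:-→d11:-→d12:-→d13:-→d14:-→d15:-→d16:-→d17:-→d18:-→d19:-→d20:H2→d21:-→d22:-→d23:-→d24:-→d25:-→d26:-→d27:-→d28:H4 -> H4
  add 229.227.216.0/22 -> H3 at depth 22
  add 176.0.0.0/4 -> H0 at depth 4
  lookup 152.83.183.171: bits 10011000010100111011011 walk d0:-→d1:-→d2:-→d3:-→d4:-→d5:-→d6:-→d7:-→d8:-→d9:-→d10:-→d11:-→d12:-→d13:-→d14:-→d15:-→d16:-→d17:-→d18:-→d19:-→d20:H2→d21:-→d22:-→d23:- -> H2
  add 229.227.192.0/18 -> H1 at depth 18
  lookup 229.227.217.20: bits 1110010111100011110110 walk d0:-→d1:-→d2:-→d3:-→d4:-→d5:-→d6:-→d7:-→d8:-→d9:-→d10:-→d11:-→d12:-→d13:-→d14:-→d15:-→d16:-→d17:-→d18:H1→d19:-→d20:-→d21:-→d22:H3 -> H3

== LOOKUPS ==
["H2","H4","H2","H3"]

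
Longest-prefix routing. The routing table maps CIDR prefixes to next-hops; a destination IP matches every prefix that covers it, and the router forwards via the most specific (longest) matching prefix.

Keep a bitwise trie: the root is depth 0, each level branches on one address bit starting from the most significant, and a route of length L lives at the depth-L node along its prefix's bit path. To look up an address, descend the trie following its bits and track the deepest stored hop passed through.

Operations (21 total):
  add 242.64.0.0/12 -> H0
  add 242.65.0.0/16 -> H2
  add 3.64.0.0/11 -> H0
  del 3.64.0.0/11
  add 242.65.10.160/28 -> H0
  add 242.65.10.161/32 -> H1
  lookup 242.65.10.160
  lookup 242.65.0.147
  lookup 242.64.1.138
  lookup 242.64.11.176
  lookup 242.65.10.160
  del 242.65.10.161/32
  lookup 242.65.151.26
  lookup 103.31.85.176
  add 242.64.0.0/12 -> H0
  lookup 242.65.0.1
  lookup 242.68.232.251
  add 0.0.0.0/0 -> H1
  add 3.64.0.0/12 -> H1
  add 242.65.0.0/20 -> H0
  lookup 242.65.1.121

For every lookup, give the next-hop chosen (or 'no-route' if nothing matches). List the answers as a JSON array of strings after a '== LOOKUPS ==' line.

Process each operation:
  add 242.64.0.0/12 -> H0 at depth 12
  add 242.65.0.0/16 -> H2 at depth 16
  add 3.64.0.0/11 -> H0 at depth 11
  del 3.64.0.0/11 (clear depth 11)
  add 242.65.10.160/28 -> H0 at depth 28
  add 242.65.10.161/32 -> H1 at depth 32
  lookup 242.65.10.160: bits 1111001001000001000010101010000 walk d0:-→d1:-→d2:-→d3:-→d4:-→d5:-→d6:-→d7:-→d8:-→d9:-→d10:-→d11:-→d12:H0→d13:-→d14:-→d15:-→d16:H2→d17:-→d18:-→d19:-→d20:-→d21:-→d22:-→d23:-→d24:-→d25:-→d26:-→d27:-→d28:H0→d29:-→d30:-→d31:- -> H0
  lookup 242.65.0.147: bits 11110010010000010000 walk d0:-→d1:-→d2:-→d3:-→d4:-→d5:-→d6:-→d7:-→d8:-→d9:-→d10:-→d11:-→d12:H0→d13:-→d14:-→d15:-→d16:H2→d17:-→d18:-→d19:-→d20:- -> H2
  lookup 242.64.1.138: bits 111100100100000 walk d0:-→d1:-→d2:-→d3:-→d4:-→d5:-→d6:-→d7:-→d8:-→d9:-→d10:-→d11:-→d12:H0→d13:-→d14:-→d15:- -> H0
  lookup 242.64.11.176: bits 111100100100000 walk d0:-→d1:-→d2:-→d3:-→d4:-→d5:-→d6:-→d7:-→d8:-→d9:-→d10:-→d11:-→d12:H0→d13:-→d14:-→d15:- -> H0
  lookup 242.65.10.160: bits 1111001001000001000010101010000 walk d0:-→d1:-→d2:-→d3:-→d4:-→d5:-→d6:-→d7:-→d8:-→d9:-→d10:-→d11:-→d12:H0→d13:-→d14:-→d15:-→d16:H2→d17:-→d18:-→d19:-→d20:-→d21:-→d22:-→d23:-→d24:-→d25:-→d26:-→d27:-→d28:H0→d29:-→d30:-→d31:- -> H0
  del 242.65.10.161/32 (clear depth 32)
  lookup 242.65.151.26: bits 1111001001000001 walk d0:-→d1:-→d2:-→d3:-→d4:-→d5:-→d6:-→d7:-→d8:-→d9:-→d10:-→d11:-→d12:H0→d13:-→d14:-→d15:-→d16:H2 -> H2
  lookup 103.31.85.176: bits 0 walk d0:-→d1:- -> no-route
  add 242.64.0.0/12 -> H0 at depth 12
  lookup 242.65.0.1: bits 11110010010000010000 walk d0:-→d1:-→d2:-→d3:-→d4:-→d5:-→d6:-→d7:-→d8:-→d9:-→d10:-→d11:-→d12:H0→d13:-→d14:-→d15:-→d16:H2→d17:-→d18:-→d19:-→d20:- -> H2
  lookup 242.68.232.251: bits 1111001001000 walk d0:-→d1:-→d2:-→d3:-→d4:-→d5:-→d6:-→d7:-→d8:-→d9:-→d10:-→d11:-→d12:H0→d13:- -> H0
  add 0.0.0.0/0 -> H1 at depth 0
  add 3.64.0.0/12 -> H1 at depth 12
  add 242.65.0.0/20 -> H0 at depth 20
  lookup 242.65.1.121: bits 11110010010000010000 walk d0:H1→d1:-→d2:-→d3:-→d4:-→d5:-→d6:-→d7:-→d8:-→d9:-→d10:-→d11:-→d12:H0→d13:-→d14:-→d15:-→d16:H2→d17:-→d18:-→d19:-→d20:H0 -> H0

== LOOKUPS ==
["H0","H2","H0","H0","H0","H2","no-route","H2","H0","H0"]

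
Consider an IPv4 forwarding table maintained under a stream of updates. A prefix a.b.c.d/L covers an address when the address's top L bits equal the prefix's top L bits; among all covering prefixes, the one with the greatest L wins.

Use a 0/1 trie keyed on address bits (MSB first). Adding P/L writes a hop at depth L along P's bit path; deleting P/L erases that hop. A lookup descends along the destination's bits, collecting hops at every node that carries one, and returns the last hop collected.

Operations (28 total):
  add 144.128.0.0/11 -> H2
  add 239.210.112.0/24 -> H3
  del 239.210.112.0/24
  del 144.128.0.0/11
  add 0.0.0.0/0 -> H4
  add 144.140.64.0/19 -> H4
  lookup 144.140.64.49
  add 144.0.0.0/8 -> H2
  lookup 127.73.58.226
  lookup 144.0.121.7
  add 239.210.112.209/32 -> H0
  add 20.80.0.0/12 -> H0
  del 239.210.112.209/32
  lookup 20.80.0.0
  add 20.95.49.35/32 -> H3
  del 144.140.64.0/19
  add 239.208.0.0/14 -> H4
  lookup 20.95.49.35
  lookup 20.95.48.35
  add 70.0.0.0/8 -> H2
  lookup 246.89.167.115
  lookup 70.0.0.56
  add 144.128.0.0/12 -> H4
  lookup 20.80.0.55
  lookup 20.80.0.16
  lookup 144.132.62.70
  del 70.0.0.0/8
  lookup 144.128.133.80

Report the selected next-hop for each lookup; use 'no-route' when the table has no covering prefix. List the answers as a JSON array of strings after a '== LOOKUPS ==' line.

Apply in order:
  add 144.128.0.0/11 -> H2 at depth 11
  add 239.210.112.0/24 -> H3 at depth 24
  del 239.210.112.0/24 (clear depth 24)
  del 144.128.0.0/11 (clear depth 11)
  add 0.0.0.0/0 -> H4 at depth 0
  add 144.140.64.0/19 -> H4 at depth 19
  ? 144.140.64.49  path d0:H4→d1:-→d2:-→d3:-→d4:-→d5:-→d6:-→d7:-→d8:-→d9:-→d10:-→d11:-→d12:-→d13:-→d14:-→d15:-→d16:-→d17:-→d18:-→d19:H4  best=H4
  add 144.0.0.0/8 -> H2 at depth 8
  ? 127.73.58.226  path d0:H4  best=H4
  ? 144.0.121.7  path d0:H4→d1:-→d2:-→d3:-→d4:-→d5:-→d6:-→d7:-→d8:H2  best=H2
  add 239.210.112.209/32 -> H0 at depth 32
  add 20.80.0.0/12 -> H0 at depth 12
  del 239.210.112.209/32 (clear depth 32)
  ? 20.80.0.0  path d0:H4→d1:-→d2:-→d3:-→d4:-→d5:-→d6:-→d7:-→d8:-→d9:-→d10:-→d11:-→d12:H0  best=H0
  add 20.95.49.35/32 -> H3 at depth 32
  del 144.140.64.0/19 (clear depth 19)
  add 239.208.0.0/14 -> H4 at depth 14
  ? 20.95.49.35  path d0:H4→d1:-→d2:-→d3:-→d4:-→d5:-→d6:-→d7:-→d8:-→d9:-→d10:-→d11:-→d12:H0→d13:-→d14:-→d15:-→d16:-→d17:-→d18:-→d19:-→d20:-→d21:-→d22:-→d23:-→d24:-→d25:-→d26:-→d27:-→d28:-→d29:-→d30:-→d31:-→d32:H3  best=H3
  ? 20.95.48.35  path d0:H4→d1:-→d2:-→d3:-→d4:-→d5:-→d6:-→d7:-→d8:-→d9:-→d10:-→d11:-→d12:H0→d13:-→d14:-→d15:-→d16:-→d17:-→d18:-→d19:-→d20:-→d21:-→d22:-→d23:-  best=H0
  add 70.0.0.0/8 -> H2 at depth 8
  ? 246.89.167.115  path d0:H4→d1:-→d2:-→d3:-  best=H4
  ? 70.0.0.56  path d0:H4→d1:-→d2:-→d3:-→d4:-→d5:-→d6:-→d7:-→d8:H2  best=H2
  add 144.128.0.0/12 -> H4 at depth 12
  ? 20.80.0.55  path d0:H4→d1:-→d2:-→d3:-→d4:-→d5:-→d6:-→d7:-→d8:-→d9:-→d10:-→d11:-→d12:H0  best=H0
  ? 20.80.0.16  path d0:H4→d1:-→d2:-→d3:-→d4:-→d5:-→d6:-→d7:-→d8:-→d9:-→d10:-→d11:-→d12:H0  best=H0
  ? 144.132.62.70  path d0:H4→d1:-→d2:-→d3:-→d4:-→d5:-→d6:-→d7:-→d8:H2→d9:-→d10:-→d11:-→d12:H4  best=H4
  del 70.0.0.0/8 (clear depth 8)
  ? 144.128.133.80  path d0:H4→d1:-→d2:-→d3:-→d4:-→d5:-→d6:-→d7:-→d8:H2→d9:-→d10:-→d11:-→d12:H4  best=H4

== LOOKUPS ==
["H4","H4","H2","H0","H3","H0","H4","H2","H0","H0","H4","H4"]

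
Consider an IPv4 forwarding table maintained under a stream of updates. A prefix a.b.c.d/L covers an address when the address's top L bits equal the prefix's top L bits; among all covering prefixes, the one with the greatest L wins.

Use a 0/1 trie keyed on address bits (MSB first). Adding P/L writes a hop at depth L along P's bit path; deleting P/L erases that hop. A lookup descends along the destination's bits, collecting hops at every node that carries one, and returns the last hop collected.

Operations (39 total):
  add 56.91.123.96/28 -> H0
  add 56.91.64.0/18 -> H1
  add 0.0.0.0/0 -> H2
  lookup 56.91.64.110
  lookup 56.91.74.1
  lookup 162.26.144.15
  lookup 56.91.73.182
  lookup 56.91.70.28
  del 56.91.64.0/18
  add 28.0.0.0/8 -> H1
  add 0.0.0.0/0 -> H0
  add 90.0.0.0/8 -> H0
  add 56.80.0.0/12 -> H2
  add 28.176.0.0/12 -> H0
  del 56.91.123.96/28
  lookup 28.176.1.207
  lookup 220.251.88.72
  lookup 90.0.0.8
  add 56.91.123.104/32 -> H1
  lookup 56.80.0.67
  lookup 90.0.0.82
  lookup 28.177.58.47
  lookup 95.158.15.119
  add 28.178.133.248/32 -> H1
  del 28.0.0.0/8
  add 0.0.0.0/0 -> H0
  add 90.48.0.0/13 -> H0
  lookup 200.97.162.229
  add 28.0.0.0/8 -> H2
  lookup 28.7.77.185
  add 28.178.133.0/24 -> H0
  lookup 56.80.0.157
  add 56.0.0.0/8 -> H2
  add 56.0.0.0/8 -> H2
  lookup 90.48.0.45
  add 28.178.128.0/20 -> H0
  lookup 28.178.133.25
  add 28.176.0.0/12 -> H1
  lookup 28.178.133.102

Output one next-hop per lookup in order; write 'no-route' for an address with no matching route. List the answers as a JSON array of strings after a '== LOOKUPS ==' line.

Apply in order:
  + 56.91.123.96/28 (H0) depth=28
  + 56.91.64.0/18 (H1) depth=18
  + 0.0.0.0/0 (H2) depth=0
  lookup 56.91.64.110: bits 001110000101101101 walk d0:H2→d1:-→d2:-→d3:-→d4:-→d5:-→d6:-→d7:-→d8:-→d9:-→d10:-→d11:-→d12:-→d13:-→d14:-→d15:-→d16:-→d17:-→d18:H1 -> H1
  lookup 56.91.74.1: bits 001110000101101101 walk d0:H2→d1:-→d2:-→d3:-→d4:-→d5:-→d6:-→d7:-→d8:-→d9:-→d10:-→d11:-→d12:-→d13:-→d14:-→d15:-→d16:-→d17:-→d18:H1 -> H1
  lookup 162.26.144.15: bits ε walk d0:H2 -> H2
  lookup 56.91.73.182: bits 001110000101101101 walk d0:H2→d1:-→d2:-→d3:-→d4:-→d5:-→d6:-→d7:-→d8:-→d9:-→d10:-→d11:-→d12:-→d13:-→d14:-→d15:-→d16:-→d17:-→d18:H1 -> H1
  lookup 56.91.70.28: bits 001110000101101101 walk d0:H2→d1:-→d2:-→d3:-→d4:-→d5:-→d6:-→d7:-→d8:-→d9:-→d10:-→d11:-→d12:-→d13:-→d14:-→d15:-→d16:-→d17:-→d18:H1 -> H1
  del 56.91.64.0/18 (clear depth 18)
  + 28.0.0.0/8 (H1) depth=8
  + 0.0.0.0/0 (H0) depth=0
  + 90.0.0.0/8 (H0) depth=8
  + 56.80.0.0/12 (H2) depth=12
  + 28.176.0.0/12 (H0) depth=12
  del 56.91.123.96/28 (clear depth 28)
  lookup 28.176.1.207: bits 000111001011 walk d0:H0→d1:-→d2:-→d3:-→d4:-→d5:-→d6:-→d7:-→d8:H1→d9:-→d10:-→d11:-→d12:H0 -> H0
  lookup 220.251.88.72: bits ε walk d0:H0 -> H0
  lookup 90.0.0.8: bits 01011010 walk d0:H0→d1:-→d2:-→d3:-→d4:-→d5:-→d6:-→d7:-→d8:H0 -> H0
  + 56.91.123.104/32 (H1) depth=32
  lookup 56.80.0.67: bits 001110000101 walk d0:H0→d1:-→d2:-→d3:-→d4:-→d5:-→d6:-→d7:-→d8:-→d9:-→d10:-→d11:-→d12:H2 -> H2
  lookup 90.0.0.82: bits 01011010 walk d0:H0→d1:-→d2:-→d3:-→d4:-→d5:-→d6:-→d7:-→d8:H0 -> H0
  lookup 28.177.58.47: bits 000111001011 walk d0:H0→d1:-→d2:-→d3:-→d4:-→d5:-→d6:-→d7:-→d8:H1→d9:-→d10:-→d11:-→d12:H0 -> H0
  lookup 95.158.15.119: bits 01011 walk d0:H0→d1:-→d2:-→d3:-→d4:-→d5:- -> H0
  + 28.178.133.248/32 (H1) depth=32
  del 28.0.0.0/8 (clear depth 8)
  + 0.0.0.0/0 (H0) depth=0
  + 90.48.0.0/13 (H0) depth=13
  lookup 200.97.162.229: bits ε walk d0:H0 -> H0
  + 28.0.0.0/8 (H2) depth=8
  lookup 28.7.77.185: bits 00011100 walk d0:H0→d1:-→d2:-→d3:-→d4:-→d5:-→d6:-→d7:-→d8:H2 -> H2
  + 28.178.133.0/24 (H0) depth=24
  lookup 56.80.0.157: bits 001110000101 walk d0:H0→d1:-→d2:-→d3:-→d4:-→d5:-→d6:-→d7:-→d8:-→d9:-→d10:-→d11:-→d12:H2 -> H2
  + 56.0.0.0/8 (H2) depth=8
  + 56.0.0.0/8 (H2) depth=8
  lookup 90.48.0.45: bits 0101101000110 walk d0:H0→d1:-→d2:-→d3:-→d4:-→d5:-→d6:-→d7:-→d8:H0→d9:-→d10:-→d11:-→d12:-→d13:H0 -> H0
  + 28.178.128.0/20 (H0) depth=20
  lookup 28.178.133.25: bits 000111001011001010000101 walk d0:H0→d1:-→d2:-→d3:-→d4:-→d5:-→d6:-→d7:-→d8:H2→d9:-→d10:-→d11:-→d12:H0→d13:-→d14:-→d15:-→d16:-→d17:-→d18:-→d19:-→d20:H0→d21:-→d22:-→d23:-→d24:H0 -> H0
  + 28.176.0.0/12 (H1) depth=12
  lookup 28.178.133.102: bits 000111001011001010000101 walk d0:H0→d1:-→d2:-→d3:-→d4:-→d5:-→d6:-→d7:-→d8:H2→d9:-→d10:-→d11:-→d12:H1→d13:-→d14:-→d15:-→d16:-→d17:-→d18:-→d19:-→d20:H0→d21:-→d22:-→d23:-→d24:H0 -> H0

== LOOKUPS ==
["H1","H1","H2","H1","H1","H0","H0","H0","H2","H0","H0","H0","H0","H2","H2","H0","H0","H0"]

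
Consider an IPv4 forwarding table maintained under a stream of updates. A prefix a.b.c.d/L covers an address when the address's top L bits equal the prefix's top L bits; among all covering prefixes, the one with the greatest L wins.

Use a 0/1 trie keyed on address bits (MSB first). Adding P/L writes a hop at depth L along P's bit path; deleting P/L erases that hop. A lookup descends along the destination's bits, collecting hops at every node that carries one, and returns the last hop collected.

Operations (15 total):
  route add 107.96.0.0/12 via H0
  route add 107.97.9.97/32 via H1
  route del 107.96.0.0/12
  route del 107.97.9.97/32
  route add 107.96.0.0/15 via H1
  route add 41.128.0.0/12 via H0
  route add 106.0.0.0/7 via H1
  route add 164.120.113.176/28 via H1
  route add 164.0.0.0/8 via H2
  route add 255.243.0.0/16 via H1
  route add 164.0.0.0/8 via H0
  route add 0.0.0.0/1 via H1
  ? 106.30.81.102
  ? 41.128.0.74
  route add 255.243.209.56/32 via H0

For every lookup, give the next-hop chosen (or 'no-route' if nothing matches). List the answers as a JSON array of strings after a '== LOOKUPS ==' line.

Apply in order:
  add 107.96.0.0/12 -> H0 at depth 12
  add 107.97.9.97/32 -> H1 at depth 32
  del 107.96.0.0/12 (clear depth 12)
  del 107.97.9.97/32 (clear depth 32)
  add 107.96.0.0/15 -> H1 at depth 15
  add 41.128.0.0/12 -> H0 at depth 12
  add 106.0.0.0/7 -> H1 at depth 7
  add 164.120.113.176/28 -> H1 at depth 28
  add 164.0.0.0/8 -> H2 at depth 8
  add 255.243.0.0/16 -> H1 at depth 16
  add 164.0.0.0/8 -> H0 at depth 8
  add 0.0.0.0/1 -> H1 at depth 1
  lookup 106.30.81.102: bits 0110101 walk d0:-→d1:H1→d2:-→d3:-→d4:-→d5:-→d6:-→d7:H1 -> H1
  lookup 41.128.0.74: bits 001010011000 walk d0:-→d1:H1→d2:-→d3:-→d4:-→d5:-→d6:-→d7:-→d8:-→d9:-→d10:-→d11:-→d12:H0 -> H0
  add 255.243.209.56/32 -> H0 at depth 32

== LOOKUPS ==
["H1","H0"]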